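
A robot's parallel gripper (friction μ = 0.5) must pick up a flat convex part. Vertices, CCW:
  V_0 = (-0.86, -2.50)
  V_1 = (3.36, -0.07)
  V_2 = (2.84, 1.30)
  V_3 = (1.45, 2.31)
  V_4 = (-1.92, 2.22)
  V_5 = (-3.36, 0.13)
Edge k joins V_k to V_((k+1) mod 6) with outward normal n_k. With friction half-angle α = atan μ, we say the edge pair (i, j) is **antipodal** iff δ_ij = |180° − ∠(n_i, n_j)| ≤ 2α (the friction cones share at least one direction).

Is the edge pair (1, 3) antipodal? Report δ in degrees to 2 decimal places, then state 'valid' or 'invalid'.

α = atan 0.5 = 26.57°;  2α = 53.13°
edge 1: e_1 = (-0.52, +1.37);  n_1 = (+0.9349, +0.3549)
edge 3: e_3 = (-3.37, -0.09);  n_3 = (-0.0267, +0.9996)
∠(n_1, n_3) = 70.74°
δ = |180° − 70.74°| = 109.26°
109.26° > 2α = 53.13°  →  invalid

δ = 109.26°, invalid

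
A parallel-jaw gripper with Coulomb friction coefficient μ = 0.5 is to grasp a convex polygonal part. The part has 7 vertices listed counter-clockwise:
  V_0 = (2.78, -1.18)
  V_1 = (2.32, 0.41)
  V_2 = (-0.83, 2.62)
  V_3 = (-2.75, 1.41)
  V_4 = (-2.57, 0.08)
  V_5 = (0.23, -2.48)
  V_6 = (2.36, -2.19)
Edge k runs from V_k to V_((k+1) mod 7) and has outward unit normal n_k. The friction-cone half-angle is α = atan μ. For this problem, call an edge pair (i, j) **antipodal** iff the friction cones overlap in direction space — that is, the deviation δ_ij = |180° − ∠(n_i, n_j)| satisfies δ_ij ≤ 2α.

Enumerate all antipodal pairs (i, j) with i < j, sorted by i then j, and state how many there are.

count = 8; pairs: (0,3), (0,4), (1,3), (1,4), (1,5), (2,5), (2,6), (3,6)

α = atan 0.5 = 26.57°;  2α = 53.13°
n_0 = (+0.9606, +0.2779)
n_1 = (+0.5743, +0.8186)
n_2 = (-0.5332, +0.8460)
n_3 = (-0.9910, -0.1341)
n_4 = (-0.6748, -0.7380)
n_5 = (+0.1349, -0.9909)
n_6 = (+0.9233, -0.3840)
  (0,1): δ = 141.19°  ·
  (0,2): δ = 73.92°  ·
  (0,3): δ = 8.43°  ✓
  (0,4): δ = 31.43°  ✓
  (0,5): δ = 81.62°  ·
  (0,6): δ = 141.28°  ·
  (1,2): δ = 112.73°  ·
  (1,3): δ = 47.24°  ✓
  (1,4): δ = 7.38°  ✓
  (1,5): δ = 42.81°  ✓
  (1,6): δ = 102.47°  ·
  (2,3): δ = 114.51°  ·
  (2,4): δ = 74.66°  ·
  (2,5): δ = 24.47°  ✓
  (2,6): δ = 35.20°  ✓
  (3,4): δ = 140.14°  ·
  (3,5): δ = 89.95°  ·
  (3,6): δ = 30.29°  ✓
  (4,5): δ = 129.81°  ·
  (4,6): δ = 70.14°  ·
  (5,6): δ = 120.33°  ·
antipodal pairs: 8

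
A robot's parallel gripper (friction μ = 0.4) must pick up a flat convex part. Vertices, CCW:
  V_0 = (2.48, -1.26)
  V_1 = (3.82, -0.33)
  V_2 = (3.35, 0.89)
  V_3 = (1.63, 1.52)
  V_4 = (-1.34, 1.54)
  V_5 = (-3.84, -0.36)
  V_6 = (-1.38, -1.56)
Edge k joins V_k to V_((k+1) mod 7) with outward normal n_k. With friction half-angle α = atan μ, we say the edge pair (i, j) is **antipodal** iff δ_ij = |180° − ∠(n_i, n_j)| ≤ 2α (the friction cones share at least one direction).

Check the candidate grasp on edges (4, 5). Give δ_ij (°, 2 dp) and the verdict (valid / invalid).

δ = 63.24°, invalid

α = atan 0.4 = 21.80°;  2α = 43.60°
edge 4: e_4 = (-2.50, -1.90);  n_4 = (-0.6051, +0.7962)
edge 5: e_5 = (+2.46, -1.20);  n_5 = (-0.4384, -0.8988)
∠(n_4, n_5) = 116.76°
δ = |180° − 116.76°| = 63.24°
63.24° > 2α = 43.60°  →  invalid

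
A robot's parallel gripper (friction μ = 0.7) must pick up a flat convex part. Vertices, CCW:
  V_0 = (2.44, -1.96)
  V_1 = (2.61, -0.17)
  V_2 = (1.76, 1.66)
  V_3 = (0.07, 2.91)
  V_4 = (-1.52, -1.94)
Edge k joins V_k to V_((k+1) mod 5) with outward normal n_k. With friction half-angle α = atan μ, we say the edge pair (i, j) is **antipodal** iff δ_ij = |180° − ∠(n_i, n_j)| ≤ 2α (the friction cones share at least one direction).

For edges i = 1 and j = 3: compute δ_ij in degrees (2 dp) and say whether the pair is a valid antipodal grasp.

α = atan 0.7 = 34.99°;  2α = 69.98°
edge 1: e_1 = (-0.85, +1.83);  n_1 = (+0.9069, +0.4213)
edge 3: e_3 = (-1.59, -4.85);  n_3 = (-0.9502, +0.3115)
∠(n_1, n_3) = 136.94°
δ = |180° − 136.94°| = 43.06°
43.06° ≤ 2α = 69.98°  →  valid

δ = 43.06°, valid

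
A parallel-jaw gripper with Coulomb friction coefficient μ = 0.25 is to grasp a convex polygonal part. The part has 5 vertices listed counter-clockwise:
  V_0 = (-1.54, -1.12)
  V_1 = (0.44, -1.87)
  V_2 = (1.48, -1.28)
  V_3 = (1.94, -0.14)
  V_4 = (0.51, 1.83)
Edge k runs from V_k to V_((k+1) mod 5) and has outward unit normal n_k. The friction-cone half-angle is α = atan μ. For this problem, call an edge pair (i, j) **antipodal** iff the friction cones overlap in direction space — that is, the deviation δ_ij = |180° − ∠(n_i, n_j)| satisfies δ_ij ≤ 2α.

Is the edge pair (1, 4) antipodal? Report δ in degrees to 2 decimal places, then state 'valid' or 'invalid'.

α = atan 0.25 = 14.04°;  2α = 28.07°
edge 1: e_1 = (+1.04, +0.59);  n_1 = (+0.4934, -0.8698)
edge 4: e_4 = (-2.05, -2.95);  n_4 = (-0.8212, +0.5707)
∠(n_1, n_4) = 154.36°
δ = |180° − 154.36°| = 25.64°
25.64° ≤ 2α = 28.07°  →  valid

δ = 25.64°, valid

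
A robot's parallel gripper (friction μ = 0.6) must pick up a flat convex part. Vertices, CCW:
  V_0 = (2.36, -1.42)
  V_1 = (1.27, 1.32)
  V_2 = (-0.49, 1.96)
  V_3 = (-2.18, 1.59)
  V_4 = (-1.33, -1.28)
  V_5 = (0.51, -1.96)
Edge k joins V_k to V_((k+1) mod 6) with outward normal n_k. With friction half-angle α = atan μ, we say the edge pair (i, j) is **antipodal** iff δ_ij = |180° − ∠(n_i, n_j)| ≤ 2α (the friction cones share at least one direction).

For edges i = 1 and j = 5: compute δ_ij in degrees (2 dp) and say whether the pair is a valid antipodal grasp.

α = atan 0.6 = 30.96°;  2α = 61.93°
edge 1: e_1 = (-1.76, +0.64);  n_1 = (+0.3417, +0.9398)
edge 5: e_5 = (+1.85, +0.54);  n_5 = (+0.2802, -0.9599)
∠(n_1, n_5) = 143.74°
δ = |180° − 143.74°| = 36.26°
36.26° ≤ 2α = 61.93°  →  valid

δ = 36.26°, valid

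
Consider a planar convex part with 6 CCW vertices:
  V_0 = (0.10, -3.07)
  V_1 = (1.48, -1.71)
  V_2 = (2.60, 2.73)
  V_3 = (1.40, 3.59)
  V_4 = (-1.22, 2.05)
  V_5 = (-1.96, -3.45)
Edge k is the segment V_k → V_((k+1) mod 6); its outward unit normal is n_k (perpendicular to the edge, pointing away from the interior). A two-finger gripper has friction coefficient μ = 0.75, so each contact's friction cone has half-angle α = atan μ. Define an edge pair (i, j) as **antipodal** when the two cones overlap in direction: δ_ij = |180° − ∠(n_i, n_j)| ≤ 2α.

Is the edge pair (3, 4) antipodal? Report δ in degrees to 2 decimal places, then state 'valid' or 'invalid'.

α = atan 0.75 = 36.87°;  2α = 73.74°
edge 3: e_3 = (-2.62, -1.54);  n_3 = (-0.5067, +0.8621)
edge 4: e_4 = (-0.74, -5.50);  n_4 = (-0.9911, +0.1333)
∠(n_3, n_4) = 51.89°
δ = |180° − 51.89°| = 128.11°
128.11° > 2α = 73.74°  →  invalid

δ = 128.11°, invalid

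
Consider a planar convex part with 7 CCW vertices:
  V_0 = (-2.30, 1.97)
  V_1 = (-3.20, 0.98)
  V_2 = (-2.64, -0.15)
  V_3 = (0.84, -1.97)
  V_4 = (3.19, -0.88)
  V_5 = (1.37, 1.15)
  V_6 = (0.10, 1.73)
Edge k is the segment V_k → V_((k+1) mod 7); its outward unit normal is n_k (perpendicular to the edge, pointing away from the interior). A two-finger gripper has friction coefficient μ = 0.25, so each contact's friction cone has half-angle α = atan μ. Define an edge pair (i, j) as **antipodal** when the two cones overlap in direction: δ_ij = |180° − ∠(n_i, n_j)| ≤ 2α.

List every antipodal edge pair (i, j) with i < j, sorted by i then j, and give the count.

count = 5; pairs: (0,3), (1,4), (2,4), (2,5), (2,6)

α = atan 0.25 = 14.04°;  2α = 28.07°
n_0 = (-0.7399, +0.6727)
n_1 = (-0.8960, -0.4440)
n_2 = (-0.4634, -0.8861)
n_3 = (+0.4208, -0.9072)
n_4 = (+0.7446, +0.6675)
n_5 = (+0.4154, +0.9096)
n_6 = (+0.0995, +0.9950)
  (0,1): δ = 111.36°  ·
  (0,2): δ = 75.34°  ·
  (0,3): δ = 22.84°  ✓
  (0,4): δ = 84.15°  ·
  (0,5): δ = 107.73°  ·
  (0,6): δ = 126.56°  ·
  (1,2): δ = 143.97°  ·
  (1,3): δ = 91.48°  ·
  (1,4): δ = 15.52°  ✓
  (1,5): δ = 39.09°  ·
  (1,6): δ = 57.93°  ·
  (2,3): δ = 127.51°  ·
  (2,4): δ = 20.51°  ✓
  (2,5): δ = 3.06°  ✓
  (2,6): δ = 21.90°  ✓
  (3,4): δ = 73.01°  ·
  (3,5): δ = 49.43°  ·
  (3,6): δ = 30.59°  ·
  (4,5): δ = 156.42°  ·
  (4,6): δ = 137.59°  ·
  (5,6): δ = 161.16°  ·
antipodal pairs: 5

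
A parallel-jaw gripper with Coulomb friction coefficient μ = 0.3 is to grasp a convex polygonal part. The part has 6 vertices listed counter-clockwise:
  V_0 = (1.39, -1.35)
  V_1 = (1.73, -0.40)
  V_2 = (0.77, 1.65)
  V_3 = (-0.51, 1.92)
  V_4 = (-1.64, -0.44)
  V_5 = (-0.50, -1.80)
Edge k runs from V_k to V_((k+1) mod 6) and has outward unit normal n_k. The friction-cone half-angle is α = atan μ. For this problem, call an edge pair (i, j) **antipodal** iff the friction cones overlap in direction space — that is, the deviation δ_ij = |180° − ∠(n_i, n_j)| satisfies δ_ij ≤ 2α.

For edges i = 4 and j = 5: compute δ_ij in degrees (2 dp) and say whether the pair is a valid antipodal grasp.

δ = 116.58°, invalid

α = atan 0.3 = 16.70°;  2α = 33.40°
edge 4: e_4 = (+1.14, -1.36);  n_4 = (-0.7664, -0.6424)
edge 5: e_5 = (+1.89, +0.45);  n_5 = (+0.2316, -0.9728)
∠(n_4, n_5) = 63.42°
δ = |180° − 63.42°| = 116.58°
116.58° > 2α = 33.40°  →  invalid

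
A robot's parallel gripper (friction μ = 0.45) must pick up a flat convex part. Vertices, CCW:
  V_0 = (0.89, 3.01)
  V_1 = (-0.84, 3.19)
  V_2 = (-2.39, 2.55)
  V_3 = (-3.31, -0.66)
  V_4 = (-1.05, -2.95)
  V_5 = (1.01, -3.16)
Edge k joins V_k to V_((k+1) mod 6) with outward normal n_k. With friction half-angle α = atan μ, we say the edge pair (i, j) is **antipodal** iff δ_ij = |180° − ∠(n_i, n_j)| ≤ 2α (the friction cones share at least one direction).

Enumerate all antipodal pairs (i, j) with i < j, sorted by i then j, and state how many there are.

count = 5; pairs: (0,3), (0,4), (1,4), (2,5), (3,5)

α = atan 0.45 = 24.23°;  2α = 48.46°
n_0 = (+0.1035, +0.9946)
n_1 = (-0.3816, +0.9243)
n_2 = (-0.9613, +0.2755)
n_3 = (-0.7118, -0.7024)
n_4 = (-0.1014, -0.9948)
n_5 = (+0.9998, +0.0194)
  (0,1): δ = 151.62°  ·
  (0,2): δ = 100.05°  ·
  (0,3): δ = 39.44°  ✓
  (0,4): δ = 0.12°  ✓
  (0,5): δ = 97.05°  ·
  (1,2): δ = 128.43°  ·
  (1,3): δ = 67.81°  ·
  (1,4): δ = 28.26°  ✓
  (1,5): δ = 68.68°  ·
  (2,3): δ = 119.39°  ·
  (2,4): δ = 79.83°  ·
  (2,5): δ = 17.11°  ✓
  (3,4): δ = 140.44°  ·
  (3,5): δ = 43.51°  ✓
  (4,5): δ = 83.07°  ·
antipodal pairs: 5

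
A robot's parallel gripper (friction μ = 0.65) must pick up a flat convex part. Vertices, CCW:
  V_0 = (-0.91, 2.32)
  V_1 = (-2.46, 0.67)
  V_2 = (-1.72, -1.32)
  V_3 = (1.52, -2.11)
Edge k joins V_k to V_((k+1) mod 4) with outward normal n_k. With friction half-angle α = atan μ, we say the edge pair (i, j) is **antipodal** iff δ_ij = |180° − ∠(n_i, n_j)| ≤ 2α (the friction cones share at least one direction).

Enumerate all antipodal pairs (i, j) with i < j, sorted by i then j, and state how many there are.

count = 3; pairs: (0,2), (1,3), (2,3)

α = atan 0.65 = 33.02°;  2α = 66.05°
n_0 = (-0.7288, +0.6847)
n_1 = (-0.9373, -0.3485)
n_2 = (-0.2369, -0.9715)
n_3 = (+0.8768, +0.4809)
  (0,1): δ = 116.39°  ·
  (0,2): δ = 60.49°  ✓
  (0,3): δ = 71.96°  ·
  (1,2): δ = 124.10°  ·
  (1,3): δ = 8.35°  ✓
  (2,3): δ = 47.55°  ✓
antipodal pairs: 3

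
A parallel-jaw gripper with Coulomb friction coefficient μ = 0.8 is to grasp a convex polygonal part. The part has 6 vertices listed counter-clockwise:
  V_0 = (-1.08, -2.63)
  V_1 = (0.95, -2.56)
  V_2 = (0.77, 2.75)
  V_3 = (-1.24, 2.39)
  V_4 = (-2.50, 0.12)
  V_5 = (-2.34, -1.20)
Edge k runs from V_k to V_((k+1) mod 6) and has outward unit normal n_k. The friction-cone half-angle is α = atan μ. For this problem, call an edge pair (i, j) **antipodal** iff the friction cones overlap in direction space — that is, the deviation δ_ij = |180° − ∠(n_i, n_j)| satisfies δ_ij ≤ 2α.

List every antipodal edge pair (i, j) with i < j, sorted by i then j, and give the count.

count = 6; pairs: (0,2), (0,3), (1,3), (1,4), (1,5), (2,5)

α = atan 0.8 = 38.66°;  2α = 77.32°
n_0 = (+0.0345, -0.9994)
n_1 = (+0.9994, +0.0339)
n_2 = (-0.1763, +0.9843)
n_3 = (-0.8743, +0.4853)
n_4 = (-0.9927, -0.1203)
n_5 = (-0.7503, -0.6611)
  (0,1): δ = 90.03°  ·
  (0,2): δ = 8.18°  ✓
  (0,3): δ = 58.99°  ✓
  (0,4): δ = 94.94°  ·
  (0,5): δ = 129.41°  ·
  (1,2): δ = 81.79°  ·
  (1,3): δ = 30.97°  ✓
  (1,4): δ = 4.97°  ✓
  (1,5): δ = 39.44°  ✓
  (2,3): δ = 129.19°  ·
  (2,4): δ = 93.24°  ·
  (2,5): δ = 58.77°  ✓
  (3,4): δ = 144.06°  ·
  (3,5): δ = 109.58°  ·
  (4,5): δ = 145.53°  ·
antipodal pairs: 6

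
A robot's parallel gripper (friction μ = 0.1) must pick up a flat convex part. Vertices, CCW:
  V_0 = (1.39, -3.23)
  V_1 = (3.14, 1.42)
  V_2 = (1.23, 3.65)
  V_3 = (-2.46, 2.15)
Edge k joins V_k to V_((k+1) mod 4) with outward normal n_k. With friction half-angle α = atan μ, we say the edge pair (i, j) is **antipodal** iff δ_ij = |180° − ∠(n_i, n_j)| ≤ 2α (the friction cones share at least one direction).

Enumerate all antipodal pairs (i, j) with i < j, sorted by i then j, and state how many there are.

count = 1; pairs: (1,3)

α = atan 0.1 = 5.71°;  2α = 11.42°
n_0 = (+0.9359, -0.3522)
n_1 = (+0.7595, +0.6505)
n_2 = (-0.3766, +0.9264)
n_3 = (-0.8132, -0.5820)
  (0,1): δ = 118.80°  ·
  (0,2): δ = 47.25°  ·
  (0,3): δ = 56.21°  ·
  (1,2): δ = 108.46°  ·
  (1,3): δ = 4.99°  ✓
  (2,3): δ = 76.53°  ·
antipodal pairs: 1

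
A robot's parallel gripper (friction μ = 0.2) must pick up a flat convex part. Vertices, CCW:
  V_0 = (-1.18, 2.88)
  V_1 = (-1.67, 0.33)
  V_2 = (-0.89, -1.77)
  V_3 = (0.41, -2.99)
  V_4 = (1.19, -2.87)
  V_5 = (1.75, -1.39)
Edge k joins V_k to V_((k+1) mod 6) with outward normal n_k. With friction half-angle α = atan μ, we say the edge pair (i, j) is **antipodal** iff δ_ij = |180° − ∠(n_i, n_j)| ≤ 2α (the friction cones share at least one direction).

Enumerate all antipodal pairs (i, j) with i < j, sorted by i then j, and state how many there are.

count = 3; pairs: (0,4), (1,5), (2,5)

α = atan 0.2 = 11.31°;  2α = 22.62°
n_0 = (-0.9820, +0.1887)
n_1 = (-0.9374, -0.3482)
n_2 = (-0.6843, -0.7292)
n_3 = (+0.1521, -0.9884)
n_4 = (+0.9353, -0.3539)
n_5 = (+0.8245, +0.5658)
  (0,1): δ = 148.75°  ·
  (0,2): δ = 122.30°  ·
  (0,3): δ = 70.38°  ·
  (0,4): δ = 9.85°  ✓
  (0,5): δ = 45.33°  ·
  (1,2): δ = 153.56°  ·
  (1,3): δ = 101.63°  ·
  (1,4): δ = 41.10°  ·
  (1,5): δ = 14.08°  ✓
  (2,3): δ = 128.07°  ·
  (2,4): δ = 67.54°  ·
  (2,5): δ = 12.36°  ✓
  (3,4): δ = 119.47°  ·
  (3,5): δ = 64.29°  ·
  (4,5): δ = 124.82°  ·
antipodal pairs: 3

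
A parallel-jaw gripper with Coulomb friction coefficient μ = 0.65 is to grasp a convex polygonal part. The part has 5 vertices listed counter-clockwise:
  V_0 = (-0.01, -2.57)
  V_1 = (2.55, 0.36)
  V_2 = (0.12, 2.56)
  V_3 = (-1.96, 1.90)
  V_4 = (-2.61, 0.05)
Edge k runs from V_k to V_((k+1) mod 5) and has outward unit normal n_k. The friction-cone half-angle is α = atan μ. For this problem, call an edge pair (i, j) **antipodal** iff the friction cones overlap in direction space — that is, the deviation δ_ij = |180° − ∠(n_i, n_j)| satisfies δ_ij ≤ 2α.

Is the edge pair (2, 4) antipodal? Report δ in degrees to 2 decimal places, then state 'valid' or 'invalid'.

α = atan 0.65 = 33.02°;  2α = 66.05°
edge 2: e_2 = (-2.08, -0.66);  n_2 = (-0.3024, +0.9532)
edge 4: e_4 = (+2.60, -2.62);  n_4 = (-0.7098, -0.7044)
∠(n_2, n_4) = 117.18°
δ = |180° − 117.18°| = 62.82°
62.82° ≤ 2α = 66.05°  →  valid

δ = 62.82°, valid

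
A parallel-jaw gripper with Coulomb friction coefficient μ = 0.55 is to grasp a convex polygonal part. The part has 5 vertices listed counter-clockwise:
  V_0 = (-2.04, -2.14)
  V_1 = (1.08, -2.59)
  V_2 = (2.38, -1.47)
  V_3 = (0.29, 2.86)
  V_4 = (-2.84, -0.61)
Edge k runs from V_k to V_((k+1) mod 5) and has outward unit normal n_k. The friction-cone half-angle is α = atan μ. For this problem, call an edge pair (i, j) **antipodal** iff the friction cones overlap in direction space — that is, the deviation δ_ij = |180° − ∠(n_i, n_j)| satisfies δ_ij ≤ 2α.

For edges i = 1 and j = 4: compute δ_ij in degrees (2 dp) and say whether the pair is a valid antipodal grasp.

δ = 76.86°, invalid

α = atan 0.55 = 28.81°;  2α = 57.62°
edge 1: e_1 = (+1.30, +1.12);  n_1 = (+0.6527, -0.7576)
edge 4: e_4 = (+0.80, -1.53);  n_4 = (-0.8862, -0.4634)
∠(n_1, n_4) = 103.14°
δ = |180° − 103.14°| = 76.86°
76.86° > 2α = 57.62°  →  invalid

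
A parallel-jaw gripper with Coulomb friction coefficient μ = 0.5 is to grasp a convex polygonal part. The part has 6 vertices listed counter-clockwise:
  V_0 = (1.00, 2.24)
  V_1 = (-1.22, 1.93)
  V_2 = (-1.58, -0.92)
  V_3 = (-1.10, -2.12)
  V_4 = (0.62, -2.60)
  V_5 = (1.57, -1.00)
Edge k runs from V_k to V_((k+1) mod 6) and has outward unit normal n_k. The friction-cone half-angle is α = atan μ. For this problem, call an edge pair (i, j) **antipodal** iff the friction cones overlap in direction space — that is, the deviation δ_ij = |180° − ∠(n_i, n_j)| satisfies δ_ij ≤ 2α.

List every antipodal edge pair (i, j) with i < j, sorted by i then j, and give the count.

count = 6; pairs: (0,3), (0,4), (1,4), (1,5), (2,4), (2,5)

α = atan 0.5 = 26.57°;  2α = 53.13°
n_0 = (-0.1383, +0.9904)
n_1 = (-0.9921, +0.1253)
n_2 = (-0.9285, -0.3714)
n_3 = (-0.2688, -0.9632)
n_4 = (+0.8599, -0.5105)
n_5 = (+0.9849, +0.1733)
  (0,1): δ = 105.15°  ·
  (0,2): δ = 76.15°  ·
  (0,3): δ = 23.54°  ✓
  (0,4): δ = 51.35°  ✓
  (0,5): δ = 92.03°  ·
  (1,2): δ = 151.00°  ·
  (1,3): δ = 98.39°  ·
  (1,4): δ = 23.50°  ✓
  (1,5): δ = 17.18°  ✓
  (2,3): δ = 127.39°  ·
  (2,4): δ = 52.50°  ✓
  (2,5): δ = 11.82°  ✓
  (3,4): δ = 105.11°  ·
  (3,5): δ = 64.43°  ·
  (4,5): δ = 139.32°  ·
antipodal pairs: 6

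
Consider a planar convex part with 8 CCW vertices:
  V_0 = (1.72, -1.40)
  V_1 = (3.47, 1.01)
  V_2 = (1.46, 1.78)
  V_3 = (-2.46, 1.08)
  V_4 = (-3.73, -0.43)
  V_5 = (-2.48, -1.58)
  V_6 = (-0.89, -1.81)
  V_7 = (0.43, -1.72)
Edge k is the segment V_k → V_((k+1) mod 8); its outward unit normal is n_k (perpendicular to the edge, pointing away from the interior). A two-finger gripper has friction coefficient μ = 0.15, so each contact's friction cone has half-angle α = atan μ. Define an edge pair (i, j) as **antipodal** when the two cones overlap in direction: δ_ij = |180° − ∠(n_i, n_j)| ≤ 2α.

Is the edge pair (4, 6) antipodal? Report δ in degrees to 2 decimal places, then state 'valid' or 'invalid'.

α = atan 0.15 = 8.53°;  2α = 17.06°
edge 4: e_4 = (+1.25, -1.15);  n_4 = (-0.6771, -0.7359)
edge 6: e_6 = (+1.32, +0.09);  n_6 = (+0.0680, -0.9977)
∠(n_4, n_6) = 46.51°
δ = |180° − 46.51°| = 133.49°
133.49° > 2α = 17.06°  →  invalid

δ = 133.49°, invalid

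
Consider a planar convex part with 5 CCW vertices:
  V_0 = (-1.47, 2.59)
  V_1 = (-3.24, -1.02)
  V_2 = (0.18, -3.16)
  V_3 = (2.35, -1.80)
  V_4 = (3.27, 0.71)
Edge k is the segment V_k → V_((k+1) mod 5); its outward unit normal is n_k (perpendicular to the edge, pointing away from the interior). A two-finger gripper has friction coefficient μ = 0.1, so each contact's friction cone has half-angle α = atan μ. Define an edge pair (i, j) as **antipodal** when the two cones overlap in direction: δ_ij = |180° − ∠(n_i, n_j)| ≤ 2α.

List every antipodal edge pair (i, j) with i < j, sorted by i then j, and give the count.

count = 2; pairs: (0,3), (1,4)

α = atan 0.1 = 5.71°;  2α = 11.42°
n_0 = (-0.8979, +0.4402)
n_1 = (-0.5304, -0.8477)
n_2 = (+0.5311, -0.8473)
n_3 = (+0.9389, -0.3441)
n_4 = (+0.3687, +0.9296)
  (0,1): δ = 95.92°  ·
  (0,2): δ = 31.80°  ·
  (0,3): δ = 5.99°  ✓
  (0,4): δ = 94.48°  ·
  (1,2): δ = 115.89°  ·
  (1,3): δ = 78.09°  ·
  (1,4): δ = 10.40°  ✓
  (2,3): δ = 142.21°  ·
  (2,4): δ = 53.71°  ·
  (3,4): δ = 91.50°  ·
antipodal pairs: 2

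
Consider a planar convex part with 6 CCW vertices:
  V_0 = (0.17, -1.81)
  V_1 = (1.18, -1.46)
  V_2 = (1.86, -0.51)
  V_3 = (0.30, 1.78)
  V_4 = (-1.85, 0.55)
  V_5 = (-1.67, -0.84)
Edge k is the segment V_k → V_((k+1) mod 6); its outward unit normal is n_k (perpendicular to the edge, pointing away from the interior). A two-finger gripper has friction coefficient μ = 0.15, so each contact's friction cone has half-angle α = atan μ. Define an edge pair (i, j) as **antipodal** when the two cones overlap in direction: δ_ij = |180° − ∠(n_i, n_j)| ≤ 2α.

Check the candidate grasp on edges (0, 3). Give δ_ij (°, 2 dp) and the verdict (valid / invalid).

α = atan 0.15 = 8.53°;  2α = 17.06°
edge 0: e_0 = (+1.01, +0.35);  n_0 = (+0.3274, -0.9449)
edge 3: e_3 = (-2.15, -1.23);  n_3 = (-0.4966, +0.8680)
∠(n_0, n_3) = 169.34°
δ = |180° − 169.34°| = 10.66°
10.66° ≤ 2α = 17.06°  →  valid

δ = 10.66°, valid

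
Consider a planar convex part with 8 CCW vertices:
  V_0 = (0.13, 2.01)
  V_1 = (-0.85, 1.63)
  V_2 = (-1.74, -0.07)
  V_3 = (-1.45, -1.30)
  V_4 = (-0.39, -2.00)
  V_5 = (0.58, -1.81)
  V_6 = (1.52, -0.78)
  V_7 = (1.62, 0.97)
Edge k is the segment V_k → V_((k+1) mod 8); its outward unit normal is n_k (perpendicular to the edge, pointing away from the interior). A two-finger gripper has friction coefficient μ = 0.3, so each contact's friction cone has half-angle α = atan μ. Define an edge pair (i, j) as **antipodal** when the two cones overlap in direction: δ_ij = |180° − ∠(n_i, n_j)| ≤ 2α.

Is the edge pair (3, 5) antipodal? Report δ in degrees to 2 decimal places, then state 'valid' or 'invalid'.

δ = 98.94°, invalid

α = atan 0.3 = 16.70°;  2α = 33.40°
edge 3: e_3 = (+1.06, -0.70);  n_3 = (-0.5511, -0.8345)
edge 5: e_5 = (+0.94, +1.03);  n_5 = (+0.7386, -0.6741)
∠(n_3, n_5) = 81.06°
δ = |180° − 81.06°| = 98.94°
98.94° > 2α = 33.40°  →  invalid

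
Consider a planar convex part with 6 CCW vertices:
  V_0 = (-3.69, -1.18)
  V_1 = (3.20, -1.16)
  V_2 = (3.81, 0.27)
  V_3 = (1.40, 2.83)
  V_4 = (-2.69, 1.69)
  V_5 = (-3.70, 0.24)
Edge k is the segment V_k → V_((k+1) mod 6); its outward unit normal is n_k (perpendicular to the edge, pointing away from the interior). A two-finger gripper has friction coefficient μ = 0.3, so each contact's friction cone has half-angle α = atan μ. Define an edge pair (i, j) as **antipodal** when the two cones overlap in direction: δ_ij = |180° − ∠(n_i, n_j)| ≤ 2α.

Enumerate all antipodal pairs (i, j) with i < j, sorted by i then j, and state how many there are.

count = 3; pairs: (0,3), (1,4), (1,5)

α = atan 0.3 = 16.70°;  2α = 33.40°
n_0 = (+0.0029, -1.0000)
n_1 = (+0.9198, -0.3924)
n_2 = (+0.7281, +0.6855)
n_3 = (-0.2685, +0.9633)
n_4 = (-0.8206, +0.5716)
n_5 = (-1.0000, -0.0070)
  (0,1): δ = 113.27°  ·
  (0,2): δ = 46.90°  ·
  (0,3): δ = 15.41°  ✓
  (0,4): δ = 54.97°  ·
  (0,5): δ = 90.24°  ·
  (1,2): δ = 113.63°  ·
  (1,3): δ = 51.32°  ·
  (1,4): δ = 11.76°  ✓
  (1,5): δ = 23.51°  ✓
  (2,3): δ = 117.70°  ·
  (2,4): δ = 78.13°  ·
  (2,5): δ = 42.87°  ·
  (3,4): δ = 140.43°  ·
  (3,5): δ = 105.17°  ·
  (4,5): δ = 144.74°  ·
antipodal pairs: 3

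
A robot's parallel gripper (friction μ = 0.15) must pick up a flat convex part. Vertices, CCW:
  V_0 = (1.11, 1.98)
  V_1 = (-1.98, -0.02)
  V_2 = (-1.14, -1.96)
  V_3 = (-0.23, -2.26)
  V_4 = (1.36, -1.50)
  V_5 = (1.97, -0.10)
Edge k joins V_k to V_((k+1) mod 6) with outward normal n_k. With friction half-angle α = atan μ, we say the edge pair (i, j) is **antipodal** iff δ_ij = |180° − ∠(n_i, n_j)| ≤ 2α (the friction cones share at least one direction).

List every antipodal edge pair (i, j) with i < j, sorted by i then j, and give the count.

count = 2; pairs: (0,3), (1,5)

α = atan 0.15 = 8.53°;  2α = 17.06°
n_0 = (-0.5434, +0.8395)
n_1 = (-0.9177, -0.3973)
n_2 = (-0.3131, -0.9497)
n_3 = (+0.4313, -0.9022)
n_4 = (+0.9168, -0.3994)
n_5 = (+0.9241, +0.3821)
  (0,1): δ = 99.50°  ·
  (0,2): δ = 51.16°  ·
  (0,3): δ = 7.37°  ✓
  (0,4): δ = 33.54°  ·
  (0,5): δ = 79.55°  ·
  (1,2): δ = 131.66°  ·
  (1,3): δ = 87.86°  ·
  (1,4): δ = 46.96°  ·
  (1,5): δ = 0.95°  ✓
  (2,3): δ = 136.21°  ·
  (2,4): δ = 95.30°  ·
  (2,5): δ = 49.29°  ·
  (3,4): δ = 139.09°  ·
  (3,5): δ = 93.08°  ·
  (4,5): δ = 133.99°  ·
antipodal pairs: 2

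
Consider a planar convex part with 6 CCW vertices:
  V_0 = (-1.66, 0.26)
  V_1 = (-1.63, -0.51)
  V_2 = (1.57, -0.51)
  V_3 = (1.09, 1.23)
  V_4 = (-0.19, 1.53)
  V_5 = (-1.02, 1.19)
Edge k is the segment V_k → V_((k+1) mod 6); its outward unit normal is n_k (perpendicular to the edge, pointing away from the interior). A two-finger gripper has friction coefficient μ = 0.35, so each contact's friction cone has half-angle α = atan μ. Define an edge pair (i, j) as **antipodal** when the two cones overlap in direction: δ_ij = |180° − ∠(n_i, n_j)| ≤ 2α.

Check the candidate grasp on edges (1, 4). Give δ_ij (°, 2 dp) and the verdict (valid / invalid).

δ = 22.28°, valid

α = atan 0.35 = 19.29°;  2α = 38.58°
edge 1: e_1 = (+3.20, +0.00);  n_1 = (+0.0000, -1.0000)
edge 4: e_4 = (-0.83, -0.34);  n_4 = (-0.3791, +0.9254)
∠(n_1, n_4) = 157.72°
δ = |180° − 157.72°| = 22.28°
22.28° ≤ 2α = 38.58°  →  valid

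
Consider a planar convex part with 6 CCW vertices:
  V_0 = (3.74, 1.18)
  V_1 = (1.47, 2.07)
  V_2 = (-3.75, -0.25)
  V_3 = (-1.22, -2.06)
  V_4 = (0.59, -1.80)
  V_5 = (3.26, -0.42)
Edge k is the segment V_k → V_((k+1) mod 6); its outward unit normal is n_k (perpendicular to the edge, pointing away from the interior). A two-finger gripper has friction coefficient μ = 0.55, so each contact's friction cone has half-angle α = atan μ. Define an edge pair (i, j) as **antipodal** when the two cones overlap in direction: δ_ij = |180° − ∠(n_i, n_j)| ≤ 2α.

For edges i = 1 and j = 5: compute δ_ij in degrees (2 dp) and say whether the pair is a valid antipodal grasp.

α = atan 0.55 = 28.81°;  2α = 57.62°
edge 1: e_1 = (-5.22, -2.32);  n_1 = (-0.4061, +0.9138)
edge 5: e_5 = (+0.48, +1.60);  n_5 = (+0.9578, -0.2873)
∠(n_1, n_5) = 130.66°
δ = |180° − 130.66°| = 49.34°
49.34° ≤ 2α = 57.62°  →  valid

δ = 49.34°, valid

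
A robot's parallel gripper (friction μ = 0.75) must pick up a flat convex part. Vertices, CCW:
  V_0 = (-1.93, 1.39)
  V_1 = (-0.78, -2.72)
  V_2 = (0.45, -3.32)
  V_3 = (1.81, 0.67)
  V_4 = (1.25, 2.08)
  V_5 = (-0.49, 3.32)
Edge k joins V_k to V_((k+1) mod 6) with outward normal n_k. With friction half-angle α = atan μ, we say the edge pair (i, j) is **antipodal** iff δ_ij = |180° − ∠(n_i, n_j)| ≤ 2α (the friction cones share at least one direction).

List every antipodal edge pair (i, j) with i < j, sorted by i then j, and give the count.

α = atan 0.75 = 36.87°;  2α = 73.74°
n_0 = (-0.9630, -0.2695)
n_1 = (-0.4384, -0.8988)
n_2 = (+0.9465, -0.3226)
n_3 = (+0.9294, +0.3691)
n_4 = (+0.5804, +0.8144)
n_5 = (-0.8015, +0.5980)
  (0,1): δ = 131.64°  ·
  (0,2): δ = 34.45°  ✓
  (0,3): δ = 6.03°  ✓
  (0,4): δ = 38.89°  ✓
  (0,5): δ = 127.64°  ·
  (1,2): δ = 82.82°  ·
  (1,3): δ = 42.34°  ✓
  (1,4): δ = 9.47°  ✓
  (1,5): δ = 79.28°  ·
  (2,3): δ = 139.52°  ·
  (2,4): δ = 106.65°  ·
  (2,5): δ = 17.91°  ✓
  (3,4): δ = 147.14°  ·
  (3,5): δ = 58.39°  ✓
  (4,5): δ = 91.25°  ·
antipodal pairs: 7

count = 7; pairs: (0,2), (0,3), (0,4), (1,3), (1,4), (2,5), (3,5)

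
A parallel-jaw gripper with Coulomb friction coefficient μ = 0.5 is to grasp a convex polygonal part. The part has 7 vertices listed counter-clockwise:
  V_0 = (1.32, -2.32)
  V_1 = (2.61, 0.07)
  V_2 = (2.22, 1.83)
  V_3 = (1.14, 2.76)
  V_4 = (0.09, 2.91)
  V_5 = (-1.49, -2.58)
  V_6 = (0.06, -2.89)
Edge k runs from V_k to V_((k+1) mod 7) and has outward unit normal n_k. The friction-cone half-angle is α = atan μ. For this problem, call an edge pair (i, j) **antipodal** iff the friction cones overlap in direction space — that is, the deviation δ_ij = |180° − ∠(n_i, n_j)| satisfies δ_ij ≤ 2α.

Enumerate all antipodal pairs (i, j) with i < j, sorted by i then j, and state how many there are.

count = 6; pairs: (0,4), (1,4), (2,5), (3,5), (3,6), (4,6)

α = atan 0.5 = 26.57°;  2α = 53.13°
n_0 = (+0.8800, -0.4750)
n_1 = (+0.9763, +0.2163)
n_2 = (+0.6525, +0.7578)
n_3 = (+0.1414, +0.9899)
n_4 = (-0.9610, +0.2766)
n_5 = (-0.1961, -0.9806)
n_6 = (+0.4122, -0.9111)
  (0,1): δ = 139.15°  ·
  (0,2): δ = 102.37°  ·
  (0,3): δ = 69.77°  ·
  (0,4): δ = 12.30°  ✓
  (0,5): δ = 107.05°  ·
  (0,6): δ = 142.70°  ·
  (1,2): δ = 143.23°  ·
  (1,3): δ = 110.62°  ·
  (1,4): δ = 28.55°  ✓
  (1,5): δ = 66.20°  ·
  (1,6): δ = 101.85°  ·
  (2,3): δ = 147.40°  ·
  (2,4): δ = 65.32°  ·
  (2,5): δ = 29.42°  ✓
  (2,6): δ = 65.07°  ·
  (3,4): δ = 97.93°  ·
  (3,5): δ = 3.18°  ✓
  (3,6): δ = 32.47°  ✓
  (4,5): δ = 85.25°  ·
  (4,6): δ = 49.60°  ✓
  (5,6): δ = 144.35°  ·
antipodal pairs: 6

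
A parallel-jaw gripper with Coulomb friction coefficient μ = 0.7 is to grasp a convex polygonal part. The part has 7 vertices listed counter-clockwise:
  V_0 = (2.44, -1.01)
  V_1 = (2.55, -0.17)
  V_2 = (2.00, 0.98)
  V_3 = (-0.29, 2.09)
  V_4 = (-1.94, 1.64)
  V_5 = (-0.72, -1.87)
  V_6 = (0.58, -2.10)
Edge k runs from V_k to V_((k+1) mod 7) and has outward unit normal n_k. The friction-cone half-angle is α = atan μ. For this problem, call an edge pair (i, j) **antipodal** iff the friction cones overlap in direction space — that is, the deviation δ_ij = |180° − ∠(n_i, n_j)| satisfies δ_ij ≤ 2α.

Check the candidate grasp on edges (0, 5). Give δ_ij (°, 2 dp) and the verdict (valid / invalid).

δ = 87.43°, invalid

α = atan 0.7 = 34.99°;  2α = 69.98°
edge 0: e_0 = (+0.11, +0.84);  n_0 = (+0.9915, -0.1298)
edge 5: e_5 = (+1.30, -0.23);  n_5 = (-0.1742, -0.9847)
∠(n_0, n_5) = 92.57°
δ = |180° − 92.57°| = 87.43°
87.43° > 2α = 69.98°  →  invalid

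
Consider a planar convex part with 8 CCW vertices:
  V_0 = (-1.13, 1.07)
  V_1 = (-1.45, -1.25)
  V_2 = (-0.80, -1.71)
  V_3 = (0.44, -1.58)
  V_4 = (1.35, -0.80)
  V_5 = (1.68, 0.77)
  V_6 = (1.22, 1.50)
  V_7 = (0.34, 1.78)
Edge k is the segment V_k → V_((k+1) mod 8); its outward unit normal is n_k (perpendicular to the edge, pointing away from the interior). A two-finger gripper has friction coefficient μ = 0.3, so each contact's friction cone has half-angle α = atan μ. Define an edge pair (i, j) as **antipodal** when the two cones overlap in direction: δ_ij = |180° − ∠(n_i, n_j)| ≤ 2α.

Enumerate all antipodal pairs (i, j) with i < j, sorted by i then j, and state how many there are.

count = 6; pairs: (0,4), (1,5), (1,6), (2,6), (2,7), (3,7)

α = atan 0.3 = 16.70°;  2α = 33.40°
n_0 = (-0.9906, +0.1366)
n_1 = (-0.5777, -0.8163)
n_2 = (+0.1043, -0.9945)
n_3 = (+0.6508, -0.7593)
n_4 = (+0.9786, -0.2057)
n_5 = (+0.8460, +0.5331)
n_6 = (+0.3032, +0.9529)
n_7 = (-0.4349, +0.9005)
  (0,1): δ = 117.43°  ·
  (0,2): δ = 76.16°  ·
  (0,3): δ = 41.55°  ·
  (0,4): δ = 4.02°  ✓
  (0,5): δ = 40.07°  ·
  (0,6): δ = 80.20°  ·
  (0,7): δ = 123.63°  ·
  (1,2): δ = 138.73°  ·
  (1,3): δ = 104.11°  ·
  (1,4): δ = 66.58°  ·
  (1,5): δ = 22.50°  ✓
  (1,6): δ = 17.64°  ✓
  (1,7): δ = 61.07°  ·
  (2,3): δ = 145.38°  ·
  (2,4): δ = 107.86°  ·
  (2,5): δ = 63.77°  ·
  (2,6): δ = 23.64°  ✓
  (2,7): δ = 19.80°  ✓
  (3,4): δ = 142.47°  ·
  (3,5): δ = 98.38°  ·
  (3,6): δ = 58.25°  ·
  (3,7): δ = 14.82°  ✓
  (4,5): δ = 135.91°  ·
  (4,6): δ = 95.78°  ·
  (4,7): δ = 52.35°  ·
  (5,6): δ = 139.87°  ·
  (5,7): δ = 96.44°  ·
  (6,7): δ = 136.57°  ·
antipodal pairs: 6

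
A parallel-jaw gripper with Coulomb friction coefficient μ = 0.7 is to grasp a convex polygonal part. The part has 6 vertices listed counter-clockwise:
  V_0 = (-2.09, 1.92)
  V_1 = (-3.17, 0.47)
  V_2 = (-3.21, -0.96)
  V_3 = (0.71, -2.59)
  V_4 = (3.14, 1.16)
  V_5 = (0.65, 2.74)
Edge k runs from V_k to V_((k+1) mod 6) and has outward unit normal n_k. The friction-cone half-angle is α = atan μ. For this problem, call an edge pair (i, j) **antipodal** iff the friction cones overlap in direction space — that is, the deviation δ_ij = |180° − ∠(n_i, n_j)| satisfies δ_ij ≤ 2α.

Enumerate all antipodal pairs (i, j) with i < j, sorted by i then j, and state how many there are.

count = 6; pairs: (0,3), (1,3), (1,4), (2,4), (2,5), (3,5)

α = atan 0.7 = 34.99°;  2α = 69.98°
n_0 = (-0.8020, +0.5973)
n_1 = (-0.9996, +0.0280)
n_2 = (-0.3839, -0.9234)
n_3 = (+0.8392, -0.5438)
n_4 = (+0.5358, +0.8444)
n_5 = (-0.2867, +0.9580)
  (0,1): δ = 144.92°  ·
  (0,2): δ = 75.90°  ·
  (0,3): δ = 3.74°  ✓
  (0,4): δ = 94.28°  ·
  (0,5): δ = 143.34°  ·
  (1,2): δ = 110.98°  ·
  (1,3): δ = 31.34°  ✓
  (1,4): δ = 59.21°  ✓
  (1,5): δ = 108.26°  ·
  (2,3): δ = 100.36°  ·
  (2,4): δ = 9.82°  ✓
  (2,5): δ = 39.24°  ✓
  (3,4): δ = 89.45°  ·
  (3,5): δ = 40.40°  ✓
  (4,5): δ = 130.94°  ·
antipodal pairs: 6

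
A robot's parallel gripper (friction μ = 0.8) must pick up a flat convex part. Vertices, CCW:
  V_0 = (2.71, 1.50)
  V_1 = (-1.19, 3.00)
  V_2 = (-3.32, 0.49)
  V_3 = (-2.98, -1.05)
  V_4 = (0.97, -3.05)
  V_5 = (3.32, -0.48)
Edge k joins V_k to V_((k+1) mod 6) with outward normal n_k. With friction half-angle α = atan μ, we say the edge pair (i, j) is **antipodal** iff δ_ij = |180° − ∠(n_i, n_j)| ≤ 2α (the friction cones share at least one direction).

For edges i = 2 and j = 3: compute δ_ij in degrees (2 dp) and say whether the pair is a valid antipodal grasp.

δ = 129.30°, invalid

α = atan 0.8 = 38.66°;  2α = 77.32°
edge 2: e_2 = (+0.34, -1.54);  n_2 = (-0.9765, -0.2156)
edge 3: e_3 = (+3.95, -2.00);  n_3 = (-0.4517, -0.8922)
∠(n_2, n_3) = 50.70°
δ = |180° − 50.70°| = 129.30°
129.30° > 2α = 77.32°  →  invalid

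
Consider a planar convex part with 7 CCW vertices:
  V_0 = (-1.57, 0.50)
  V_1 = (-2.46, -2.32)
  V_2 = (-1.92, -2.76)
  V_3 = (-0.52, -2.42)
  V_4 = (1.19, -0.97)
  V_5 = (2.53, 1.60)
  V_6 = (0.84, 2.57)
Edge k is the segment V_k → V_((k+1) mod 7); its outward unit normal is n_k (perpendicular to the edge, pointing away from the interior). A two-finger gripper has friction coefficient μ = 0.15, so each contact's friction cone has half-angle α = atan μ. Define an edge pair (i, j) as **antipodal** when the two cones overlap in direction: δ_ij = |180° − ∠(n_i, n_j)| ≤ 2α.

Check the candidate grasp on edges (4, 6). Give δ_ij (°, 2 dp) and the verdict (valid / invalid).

δ = 21.80°, invalid

α = atan 0.15 = 8.53°;  2α = 17.06°
edge 4: e_4 = (+1.34, +2.57);  n_4 = (+0.8867, -0.4623)
edge 6: e_6 = (-2.41, -2.07);  n_6 = (-0.6516, +0.7586)
∠(n_4, n_6) = 158.20°
δ = |180° − 158.20°| = 21.80°
21.80° > 2α = 17.06°  →  invalid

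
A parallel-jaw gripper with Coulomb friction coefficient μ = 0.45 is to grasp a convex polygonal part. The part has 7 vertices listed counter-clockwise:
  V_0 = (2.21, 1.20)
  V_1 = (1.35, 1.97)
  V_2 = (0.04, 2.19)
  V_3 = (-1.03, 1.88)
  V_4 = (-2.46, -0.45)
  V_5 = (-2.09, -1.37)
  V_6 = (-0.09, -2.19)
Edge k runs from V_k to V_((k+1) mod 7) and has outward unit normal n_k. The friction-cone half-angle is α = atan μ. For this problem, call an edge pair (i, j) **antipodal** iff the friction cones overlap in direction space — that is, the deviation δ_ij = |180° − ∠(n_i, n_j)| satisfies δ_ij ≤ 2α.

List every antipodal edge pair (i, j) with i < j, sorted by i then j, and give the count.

count = 6; pairs: (0,4), (0,5), (1,5), (2,5), (2,6), (3,6)

α = atan 0.45 = 24.23°;  2α = 48.46°
n_0 = (+0.6670, +0.7450)
n_1 = (+0.1656, +0.9862)
n_2 = (-0.2783, +0.9605)
n_3 = (-0.8523, +0.5231)
n_4 = (-0.9278, -0.3731)
n_5 = (-0.3794, -0.9253)
n_6 = (+0.8275, -0.5614)
  (0,1): δ = 147.69°  ·
  (0,2): δ = 122.00°  ·
  (0,3): δ = 79.70°  ·
  (0,4): δ = 26.25°  ✓
  (0,5): δ = 19.55°  ✓
  (0,6): δ = 97.68°  ·
  (1,2): δ = 154.31°  ·
  (1,3): δ = 112.01°  ·
  (1,4): δ = 58.56°  ·
  (1,5): δ = 12.76°  ✓
  (1,6): δ = 65.38°  ·
  (2,3): δ = 137.70°  ·
  (2,4): δ = 84.25°  ·
  (2,5): δ = 38.45°  ✓
  (2,6): δ = 39.69°  ✓
  (3,4): δ = 126.55°  ·
  (3,5): δ = 80.75°  ·
  (3,6): δ = 2.62°  ✓
  (4,5): δ = 134.20°  ·
  (4,6): δ = 56.06°  ·
  (5,6): δ = 101.86°  ·
antipodal pairs: 6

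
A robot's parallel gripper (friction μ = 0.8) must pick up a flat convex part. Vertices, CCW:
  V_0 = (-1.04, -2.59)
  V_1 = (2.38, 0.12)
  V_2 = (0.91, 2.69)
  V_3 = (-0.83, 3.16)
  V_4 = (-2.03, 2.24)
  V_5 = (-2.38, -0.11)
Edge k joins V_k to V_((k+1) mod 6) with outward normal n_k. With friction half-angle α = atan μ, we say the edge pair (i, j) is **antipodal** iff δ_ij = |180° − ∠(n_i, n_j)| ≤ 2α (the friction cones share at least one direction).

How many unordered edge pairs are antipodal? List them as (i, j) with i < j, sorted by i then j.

α = atan 0.8 = 38.66°;  2α = 77.32°
n_0 = (+0.6211, -0.7838)
n_1 = (+0.8680, +0.4965)
n_2 = (+0.2608, +0.9654)
n_3 = (-0.6084, +0.7936)
n_4 = (-0.9891, +0.1473)
n_5 = (-0.8798, -0.4754)
  (0,1): δ = 98.62°  ·
  (0,2): δ = 53.51°  ✓
  (0,3): δ = 0.92°  ✓
  (0,4): δ = 43.14°  ✓
  (0,5): δ = 79.99°  ·
  (1,2): δ = 134.88°  ·
  (1,3): δ = 82.29°  ·
  (1,4): δ = 38.24°  ✓
  (1,5): δ = 1.39°  ✓
  (2,3): δ = 127.41°  ·
  (2,4): δ = 83.36°  ·
  (2,5): δ = 46.50°  ✓
  (3,4): δ = 135.95°  ·
  (3,5): δ = 99.09°  ·
  (4,5): δ = 143.15°  ·
antipodal pairs: 6

count = 6; pairs: (0,2), (0,3), (0,4), (1,4), (1,5), (2,5)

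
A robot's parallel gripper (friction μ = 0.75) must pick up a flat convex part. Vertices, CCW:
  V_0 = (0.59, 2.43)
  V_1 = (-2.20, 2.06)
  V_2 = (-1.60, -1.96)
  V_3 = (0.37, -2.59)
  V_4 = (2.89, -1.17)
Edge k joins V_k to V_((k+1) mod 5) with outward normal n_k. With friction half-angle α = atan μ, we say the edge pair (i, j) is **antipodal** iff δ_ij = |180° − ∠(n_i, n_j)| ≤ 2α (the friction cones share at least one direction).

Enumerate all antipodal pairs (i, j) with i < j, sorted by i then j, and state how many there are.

α = atan 0.75 = 36.87°;  2α = 73.74°
n_0 = (-0.1315, +0.9913)
n_1 = (-0.9890, -0.1476)
n_2 = (-0.3046, -0.9525)
n_3 = (+0.4909, -0.8712)
n_4 = (+0.8427, +0.5384)
  (0,1): δ = 89.07°  ·
  (0,2): δ = 25.29°  ✓
  (0,3): δ = 21.85°  ✓
  (0,4): δ = 115.02°  ·
  (1,2): δ = 116.22°  ·
  (1,3): δ = 69.09°  ✓
  (1,4): δ = 24.09°  ✓
  (2,3): δ = 132.86°  ·
  (2,4): δ = 39.69°  ✓
  (3,4): δ = 86.83°  ·
antipodal pairs: 5

count = 5; pairs: (0,2), (0,3), (1,3), (1,4), (2,4)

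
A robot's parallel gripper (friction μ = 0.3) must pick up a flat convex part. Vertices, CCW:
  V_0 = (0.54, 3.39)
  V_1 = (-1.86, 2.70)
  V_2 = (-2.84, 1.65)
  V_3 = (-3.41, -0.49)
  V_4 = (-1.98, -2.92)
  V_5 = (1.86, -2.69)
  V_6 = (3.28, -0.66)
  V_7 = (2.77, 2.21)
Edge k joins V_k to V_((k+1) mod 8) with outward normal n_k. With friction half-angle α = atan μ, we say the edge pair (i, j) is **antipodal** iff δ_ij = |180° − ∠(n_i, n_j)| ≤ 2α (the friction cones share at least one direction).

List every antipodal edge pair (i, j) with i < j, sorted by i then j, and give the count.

α = atan 0.3 = 16.70°;  2α = 33.40°
n_0 = (-0.2763, +0.9611)
n_1 = (-0.7311, +0.6823)
n_2 = (-0.9663, +0.2574)
n_3 = (-0.8618, -0.5072)
n_4 = (+0.0598, -0.9982)
n_5 = (+0.8194, -0.5732)
n_6 = (+0.9846, +0.1750)
n_7 = (+0.4677, +0.8839)
  (0,1): δ = 149.07°  ·
  (0,2): δ = 120.95°  ·
  (0,3): δ = 75.56°  ·
  (0,4): δ = 12.61°  ✓
  (0,5): δ = 38.99°  ·
  (0,6): δ = 84.04°  ·
  (0,7): δ = 136.07°  ·
  (1,2): δ = 151.89°  ·
  (1,3): δ = 106.50°  ·
  (1,4): δ = 43.55°  ·
  (1,5): δ = 8.05°  ✓
  (1,6): δ = 53.10°  ·
  (1,7): δ = 105.14°  ·
  (2,3): δ = 134.61°  ·
  (2,4): δ = 71.66°  ·
  (2,5): δ = 20.06°  ✓
  (2,6): δ = 24.99°  ✓
  (2,7): δ = 77.03°  ·
  (3,4): δ = 117.05°  ·
  (3,5): δ = 65.45°  ·
  (3,6): δ = 20.40°  ✓
  (3,7): δ = 31.64°  ✓
  (4,5): δ = 128.40°  ·
  (4,6): δ = 83.35°  ·
  (4,7): δ = 31.31°  ✓
  (5,6): δ = 134.95°  ·
  (5,7): δ = 82.91°  ·
  (6,7): δ = 127.96°  ·
antipodal pairs: 7

count = 7; pairs: (0,4), (1,5), (2,5), (2,6), (3,6), (3,7), (4,7)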